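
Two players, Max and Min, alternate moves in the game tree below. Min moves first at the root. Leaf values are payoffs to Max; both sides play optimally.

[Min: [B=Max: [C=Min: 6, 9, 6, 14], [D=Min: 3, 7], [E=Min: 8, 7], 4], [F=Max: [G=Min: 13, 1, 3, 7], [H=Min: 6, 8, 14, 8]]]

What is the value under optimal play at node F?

6

G: min(13, 1, 3, 7) = 1
H: min(6, 8, 14, 8) = 6
F: max(1, 6) = 6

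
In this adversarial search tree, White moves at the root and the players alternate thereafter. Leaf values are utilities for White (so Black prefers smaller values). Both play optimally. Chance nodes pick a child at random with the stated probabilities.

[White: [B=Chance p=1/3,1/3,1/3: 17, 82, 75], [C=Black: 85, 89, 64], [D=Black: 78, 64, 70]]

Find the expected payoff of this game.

B (Chance): 1/3·17 + 1/3·82 + 1/3·75 = 58
C (Black): min(85, 89, 64) = 64
D (Black): min(78, 64, 70) = 64
Root (White): max(58, 64, 64) = 64

64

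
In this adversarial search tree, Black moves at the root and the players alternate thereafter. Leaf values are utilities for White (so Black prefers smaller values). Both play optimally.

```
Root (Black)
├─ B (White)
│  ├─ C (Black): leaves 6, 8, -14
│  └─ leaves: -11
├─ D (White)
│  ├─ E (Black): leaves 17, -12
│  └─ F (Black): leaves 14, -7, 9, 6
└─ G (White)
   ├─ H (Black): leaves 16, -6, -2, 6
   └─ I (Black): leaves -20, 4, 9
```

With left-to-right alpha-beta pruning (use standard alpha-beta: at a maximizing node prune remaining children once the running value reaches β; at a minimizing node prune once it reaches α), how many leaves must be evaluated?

14

C [α=-∞,β=+∞]: v=-14
B [α=-∞,β=+∞]: v=-11
E [α=-∞,β=-11]: v=-12
F [α=-12,β=-11]: v=-7
D [α=-∞,β=-11]: v=-7
H [α=-∞,β=-11]: v=-6
G [α=-∞,β=-11]: v=-6 after child 1 ≥ β → β-cutoff, skip 1
Root [α=-∞,β=+∞]: v=-11
Leaves evaluated: 14 of 17.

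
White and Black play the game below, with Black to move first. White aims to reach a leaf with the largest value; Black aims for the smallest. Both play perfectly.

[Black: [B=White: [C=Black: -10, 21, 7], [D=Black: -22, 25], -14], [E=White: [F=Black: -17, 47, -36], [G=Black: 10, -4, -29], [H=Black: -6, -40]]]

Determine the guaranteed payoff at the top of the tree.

-29

C (Black): min(-10, 21, 7) = -10
D (Black): min(-22, 25) = -22
B (White): max(-10, -22, -14) = -10
F (Black): min(-17, 47, -36) = -36
G (Black): min(10, -4, -29) = -29
H (Black): min(-6, -40) = -40
E (White): max(-36, -29, -40) = -29
Root (Black): min(-10, -29) = -29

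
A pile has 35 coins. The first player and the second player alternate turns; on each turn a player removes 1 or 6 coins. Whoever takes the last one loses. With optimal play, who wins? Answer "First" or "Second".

Positions where the player to move wins (W) vs loses (L):
i:   0  1  2  3  4  5  6  7  8  9 10 11 12 13 14 15 16 17 18 19 20 21 22 23 24 25 26 27 28 29 30 31 32 33 34 35
     W  L  W  L  W  L  W  W  L  W  L  W  L  W  W  L  W  L  W  L  W  W  L  W  L  W  L  W  W  L  W  L  W  L  W  W
Position 35 is W, so the first player wins.

First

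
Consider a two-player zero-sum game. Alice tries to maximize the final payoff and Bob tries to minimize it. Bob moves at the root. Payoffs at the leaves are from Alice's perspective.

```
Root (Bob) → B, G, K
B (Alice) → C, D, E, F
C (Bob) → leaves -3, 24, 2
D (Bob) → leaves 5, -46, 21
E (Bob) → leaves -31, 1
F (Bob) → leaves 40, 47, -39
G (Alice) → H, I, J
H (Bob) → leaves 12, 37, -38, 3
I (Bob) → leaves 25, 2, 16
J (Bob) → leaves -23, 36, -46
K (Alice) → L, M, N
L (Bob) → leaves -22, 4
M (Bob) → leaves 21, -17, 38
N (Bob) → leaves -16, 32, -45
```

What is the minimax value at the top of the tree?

C (Bob): min(-3, 24, 2) = -3
D (Bob): min(5, -46, 21) = -46
E (Bob): min(-31, 1) = -31
F (Bob): min(40, 47, -39) = -39
B (Alice): max(-3, -46, -31, -39) = -3
H (Bob): min(12, 37, -38, 3) = -38
I (Bob): min(25, 2, 16) = 2
J (Bob): min(-23, 36, -46) = -46
G (Alice): max(-38, 2, -46) = 2
L (Bob): min(-22, 4) = -22
M (Bob): min(21, -17, 38) = -17
N (Bob): min(-16, 32, -45) = -45
K (Alice): max(-22, -17, -45) = -17
Root (Bob): min(-3, 2, -17) = -17

-17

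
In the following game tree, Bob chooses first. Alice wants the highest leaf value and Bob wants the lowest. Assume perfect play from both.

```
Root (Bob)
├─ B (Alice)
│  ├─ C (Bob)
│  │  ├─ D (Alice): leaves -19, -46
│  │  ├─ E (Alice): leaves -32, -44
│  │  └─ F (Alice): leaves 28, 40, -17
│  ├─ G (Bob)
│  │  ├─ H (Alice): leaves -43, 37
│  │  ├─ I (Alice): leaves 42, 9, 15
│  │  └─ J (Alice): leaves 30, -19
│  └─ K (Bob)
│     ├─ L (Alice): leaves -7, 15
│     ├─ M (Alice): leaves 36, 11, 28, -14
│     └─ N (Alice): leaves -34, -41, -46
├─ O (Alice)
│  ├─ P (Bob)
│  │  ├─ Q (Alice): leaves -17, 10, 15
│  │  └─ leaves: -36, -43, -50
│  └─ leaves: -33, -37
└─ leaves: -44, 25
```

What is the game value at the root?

D (Alice): max(-19, -46) = -19
E (Alice): max(-32, -44) = -32
F (Alice): max(28, 40, -17) = 40
C (Bob): min(-19, -32, 40) = -32
H (Alice): max(-43, 37) = 37
I (Alice): max(42, 9, 15) = 42
J (Alice): max(30, -19) = 30
G (Bob): min(37, 42, 30) = 30
L (Alice): max(-7, 15) = 15
M (Alice): max(36, 11, 28, -14) = 36
N (Alice): max(-34, -41, -46) = -34
K (Bob): min(15, 36, -34) = -34
B (Alice): max(-32, 30, -34) = 30
Q (Alice): max(-17, 10, 15) = 15
P (Bob): min(15, -36, -43, -50) = -50
O (Alice): max(-50, -33, -37) = -33
Root (Bob): min(30, -33, -44, 25) = -44

-44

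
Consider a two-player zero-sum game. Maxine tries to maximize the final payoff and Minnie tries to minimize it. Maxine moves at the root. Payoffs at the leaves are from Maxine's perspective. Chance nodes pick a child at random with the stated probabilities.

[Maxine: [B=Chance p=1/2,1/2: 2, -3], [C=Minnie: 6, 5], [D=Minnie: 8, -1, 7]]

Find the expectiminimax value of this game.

5

B (Chance): 1/2·2 + 1/2·-3 = -0.5
C (Minnie): min(6, 5) = 5
D (Minnie): min(8, -1, 7) = -1
Root (Maxine): max(-0.5, 5, -1) = 5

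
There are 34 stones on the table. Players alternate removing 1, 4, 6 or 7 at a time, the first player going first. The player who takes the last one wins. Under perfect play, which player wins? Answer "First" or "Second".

Mark each pile size as W (mover wins) or L (mover loses):
i:   0  1  2  3  4  5  6  7  8  9 10 11 12 13 14 15 16 17 18 19 20 21 22 23 24 25 26 27 28 29 30 31 32 33 34
     L  W  L  W  W  L  W  W  W  W  L  W  W  L  W  L  W  W  L  W  W  W  W  L  W  W  L  W  L  W  W  L  W  W  W
Position 34 is W, so the first player wins.

First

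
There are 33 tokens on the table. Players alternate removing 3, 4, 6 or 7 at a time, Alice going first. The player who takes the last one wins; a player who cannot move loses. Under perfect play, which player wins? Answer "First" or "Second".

First

i:   0  1  2  3  4  5  6  7  8  9 10 11 12 13 14 15 16 17 18 19 20 21 22 23 24 25 26 27 28 29 30 31 32 33
     L  L  L  W  W  W  W  W  W  W  L  L  L  W  W  W  W  W  W  W  L  L  L  W  W  W  W  W  W  W  L  L  L  W
Position 33 is W, so the first player wins.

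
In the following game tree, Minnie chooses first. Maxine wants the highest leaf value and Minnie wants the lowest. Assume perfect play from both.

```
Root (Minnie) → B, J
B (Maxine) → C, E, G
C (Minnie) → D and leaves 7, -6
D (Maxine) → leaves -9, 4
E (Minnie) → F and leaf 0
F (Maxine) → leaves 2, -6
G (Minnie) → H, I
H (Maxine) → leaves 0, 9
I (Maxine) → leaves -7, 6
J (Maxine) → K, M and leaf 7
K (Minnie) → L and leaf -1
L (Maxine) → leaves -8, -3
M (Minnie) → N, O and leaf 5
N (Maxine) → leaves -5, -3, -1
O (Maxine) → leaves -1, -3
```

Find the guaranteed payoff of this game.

6

D (Maxine): max(-9, 4) = 4
C (Minnie): min(4, 7, -6) = -6
F (Maxine): max(2, -6) = 2
E (Minnie): min(2, 0) = 0
H (Maxine): max(0, 9) = 9
I (Maxine): max(-7, 6) = 6
G (Minnie): min(9, 6) = 6
B (Maxine): max(-6, 0, 6) = 6
L (Maxine): max(-8, -3) = -3
K (Minnie): min(-3, -1) = -3
N (Maxine): max(-5, -3, -1) = -1
O (Maxine): max(-1, -3) = -1
M (Minnie): min(-1, -1, 5) = -1
J (Maxine): max(-3, -1, 7) = 7
Root (Minnie): min(6, 7) = 6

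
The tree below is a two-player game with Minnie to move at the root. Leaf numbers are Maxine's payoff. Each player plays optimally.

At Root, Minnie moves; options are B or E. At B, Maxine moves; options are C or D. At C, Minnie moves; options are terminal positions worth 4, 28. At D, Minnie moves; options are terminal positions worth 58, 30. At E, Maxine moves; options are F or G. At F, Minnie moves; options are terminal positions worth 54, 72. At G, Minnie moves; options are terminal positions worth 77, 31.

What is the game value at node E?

F: min(54, 72) = 54
G: min(77, 31) = 31
E: max(54, 31) = 54

54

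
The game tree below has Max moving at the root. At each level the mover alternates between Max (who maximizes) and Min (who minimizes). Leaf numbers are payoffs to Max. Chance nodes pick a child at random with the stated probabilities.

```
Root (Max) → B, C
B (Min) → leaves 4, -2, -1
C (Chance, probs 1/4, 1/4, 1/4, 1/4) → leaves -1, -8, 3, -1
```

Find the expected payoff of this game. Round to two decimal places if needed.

B (Min): min(4, -2, -1) = -2
C (Chance): 1/4·-1 + 1/4·-8 + 1/4·3 + 1/4·-1 = -1.75
Root (Max): max(-2, -1.75) = -1.75

-1.75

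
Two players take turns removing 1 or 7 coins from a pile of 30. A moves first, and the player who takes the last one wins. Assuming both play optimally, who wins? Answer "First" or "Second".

Second

W/L table (W = player to move can force a win):
i:   0  1  2  3  4  5  6  7  8  9 10 11 12 13 14 15 16 17 18 19 20 21 22 23 24 25 26 27 28 29 30
     L  W  L  W  L  W  L  W  L  W  L  W  L  W  L  W  L  W  L  W  L  W  L  W  L  W  L  W  L  W  L
Position 30 is L, so the second player wins.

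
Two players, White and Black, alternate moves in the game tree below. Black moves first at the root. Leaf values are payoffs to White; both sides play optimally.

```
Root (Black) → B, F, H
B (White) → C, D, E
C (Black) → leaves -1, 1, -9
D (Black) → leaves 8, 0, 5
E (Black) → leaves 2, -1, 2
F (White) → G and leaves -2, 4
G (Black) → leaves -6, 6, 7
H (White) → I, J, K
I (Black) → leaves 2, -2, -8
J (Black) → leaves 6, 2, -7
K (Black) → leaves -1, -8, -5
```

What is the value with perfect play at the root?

C (Black): min(-1, 1, -9) = -9
D (Black): min(8, 0, 5) = 0
E (Black): min(2, -1, 2) = -1
B (White): max(-9, 0, -1) = 0
G (Black): min(-6, 6, 7) = -6
F (White): max(-6, -2, 4) = 4
I (Black): min(2, -2, -8) = -8
J (Black): min(6, 2, -7) = -7
K (Black): min(-1, -8, -5) = -8
H (White): max(-8, -7, -8) = -7
Root (Black): min(0, 4, -7) = -7

-7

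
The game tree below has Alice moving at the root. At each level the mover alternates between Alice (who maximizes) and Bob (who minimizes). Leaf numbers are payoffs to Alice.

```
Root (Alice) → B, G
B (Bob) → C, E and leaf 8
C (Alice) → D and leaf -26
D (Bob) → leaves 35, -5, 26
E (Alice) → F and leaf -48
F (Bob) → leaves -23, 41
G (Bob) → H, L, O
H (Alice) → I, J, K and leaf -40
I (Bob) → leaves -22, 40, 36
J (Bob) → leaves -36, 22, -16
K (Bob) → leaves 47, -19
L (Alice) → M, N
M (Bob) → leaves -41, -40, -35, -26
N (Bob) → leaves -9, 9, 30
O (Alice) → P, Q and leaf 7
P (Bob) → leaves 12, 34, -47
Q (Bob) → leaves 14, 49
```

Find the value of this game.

D (Bob): min(35, -5, 26) = -5
C (Alice): max(-5, -26) = -5
F (Bob): min(-23, 41) = -23
E (Alice): max(-23, -48) = -23
B (Bob): min(-5, -23, 8) = -23
I (Bob): min(-22, 40, 36) = -22
J (Bob): min(-36, 22, -16) = -36
K (Bob): min(47, -19) = -19
H (Alice): max(-22, -36, -19, -40) = -19
M (Bob): min(-41, -40, -35, -26) = -41
N (Bob): min(-9, 9, 30) = -9
L (Alice): max(-41, -9) = -9
P (Bob): min(12, 34, -47) = -47
Q (Bob): min(14, 49) = 14
O (Alice): max(-47, 14, 7) = 14
G (Bob): min(-19, -9, 14) = -19
Root (Alice): max(-23, -19) = -19

-19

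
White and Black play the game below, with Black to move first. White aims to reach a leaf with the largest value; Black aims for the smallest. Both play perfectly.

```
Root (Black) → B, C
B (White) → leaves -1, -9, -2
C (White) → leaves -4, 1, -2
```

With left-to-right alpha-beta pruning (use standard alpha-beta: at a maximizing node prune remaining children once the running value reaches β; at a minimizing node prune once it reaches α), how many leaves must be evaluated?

B [α=-∞,β=+∞]: v=-1
C [α=-∞,β=-1]: v=1 after child 2 ≥ β → β-cutoff, skip 1
Root [α=-∞,β=+∞]: v=-1
Leaves evaluated: 5 of 6.

5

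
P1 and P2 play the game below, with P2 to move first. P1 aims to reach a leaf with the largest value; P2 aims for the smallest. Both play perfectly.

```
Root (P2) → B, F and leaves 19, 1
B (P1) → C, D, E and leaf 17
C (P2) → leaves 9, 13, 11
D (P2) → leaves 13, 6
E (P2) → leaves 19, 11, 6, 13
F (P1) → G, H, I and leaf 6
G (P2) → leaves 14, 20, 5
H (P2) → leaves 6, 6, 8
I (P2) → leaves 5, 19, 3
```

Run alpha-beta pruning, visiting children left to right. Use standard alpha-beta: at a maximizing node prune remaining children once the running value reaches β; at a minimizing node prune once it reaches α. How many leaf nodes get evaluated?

C [α=-∞,β=+∞]: v=9
D [α=9,β=+∞]: v=6
E [α=9,β=+∞]: v=6 after child 3 ≤ α → α-cutoff, skip 1
B [α=-∞,β=+∞]: v=17
G [α=-∞,β=17]: v=5
H [α=5,β=17]: v=6
I [α=6,β=17]: v=5 after child 1 ≤ α → α-cutoff, skip 2
F [α=-∞,β=17]: v=6
Root [α=-∞,β=+∞]: v=1
Leaves evaluated: 19 of 22.

19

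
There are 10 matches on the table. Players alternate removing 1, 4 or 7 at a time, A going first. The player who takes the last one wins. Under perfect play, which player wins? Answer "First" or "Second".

Second

Compute winning (W) and losing (L) positions by backward induction:
i:   0  1  2  3  4  5  6  7  8  9 10
     L  W  L  W  W  L  W  W  L  W  L
Position 10 is L, so the second player wins.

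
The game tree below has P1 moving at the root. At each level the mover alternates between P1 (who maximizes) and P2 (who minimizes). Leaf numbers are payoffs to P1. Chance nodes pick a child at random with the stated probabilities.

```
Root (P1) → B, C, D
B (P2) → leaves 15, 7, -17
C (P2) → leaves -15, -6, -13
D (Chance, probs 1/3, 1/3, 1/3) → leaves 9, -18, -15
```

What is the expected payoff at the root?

B (P2): min(15, 7, -17) = -17
C (P2): min(-15, -6, -13) = -15
D (Chance): 1/3·9 + 1/3·-18 + 1/3·-15 = -8
Root (P1): max(-17, -15, -8) = -8

-8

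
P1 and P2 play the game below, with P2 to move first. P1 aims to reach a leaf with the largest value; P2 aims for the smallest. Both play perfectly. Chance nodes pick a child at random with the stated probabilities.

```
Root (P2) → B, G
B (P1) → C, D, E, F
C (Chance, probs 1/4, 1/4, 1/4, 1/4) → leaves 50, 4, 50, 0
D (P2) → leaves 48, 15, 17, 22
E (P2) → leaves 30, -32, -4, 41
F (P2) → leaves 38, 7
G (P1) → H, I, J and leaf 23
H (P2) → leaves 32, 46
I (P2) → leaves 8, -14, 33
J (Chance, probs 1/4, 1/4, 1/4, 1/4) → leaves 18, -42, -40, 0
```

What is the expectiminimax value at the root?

26

C (Chance): 1/4·50 + 1/4·4 + 1/4·50 + 1/4·0 = 26
D (P2): min(48, 15, 17, 22) = 15
E (P2): min(30, -32, -4, 41) = -32
F (P2): min(38, 7) = 7
B (P1): max(26, 15, -32, 7) = 26
H (P2): min(32, 46) = 32
I (P2): min(8, -14, 33) = -14
J (Chance): 1/4·18 + 1/4·-42 + 1/4·-40 + 1/4·0 = -16
G (P1): max(32, -14, -16, 23) = 32
Root (P2): min(26, 32) = 26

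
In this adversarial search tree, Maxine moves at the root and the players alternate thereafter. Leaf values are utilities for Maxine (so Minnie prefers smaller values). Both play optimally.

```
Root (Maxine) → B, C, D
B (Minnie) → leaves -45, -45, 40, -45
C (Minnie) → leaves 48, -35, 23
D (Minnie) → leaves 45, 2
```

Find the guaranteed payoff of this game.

B (Minnie): min(-45, -45, 40, -45) = -45
C (Minnie): min(48, -35, 23) = -35
D (Minnie): min(45, 2) = 2
Root (Maxine): max(-45, -35, 2) = 2

2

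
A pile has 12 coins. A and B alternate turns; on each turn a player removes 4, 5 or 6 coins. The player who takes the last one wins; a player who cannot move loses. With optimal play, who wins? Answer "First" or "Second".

Positions where the player to move wins (W) vs loses (L):
i:   0  1  2  3  4  5  6  7  8  9 10 11 12
     L  L  L  L  W  W  W  W  W  W  L  L  L
Position 12 is L, so the second player wins.

Second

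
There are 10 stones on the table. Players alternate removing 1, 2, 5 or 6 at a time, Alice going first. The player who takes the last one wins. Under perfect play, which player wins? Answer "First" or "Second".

Second

i:   0  1  2  3  4  5  6  7  8  9 10
     L  W  W  L  W  W  W  L  W  W  L
Position 10 is L, so the second player wins.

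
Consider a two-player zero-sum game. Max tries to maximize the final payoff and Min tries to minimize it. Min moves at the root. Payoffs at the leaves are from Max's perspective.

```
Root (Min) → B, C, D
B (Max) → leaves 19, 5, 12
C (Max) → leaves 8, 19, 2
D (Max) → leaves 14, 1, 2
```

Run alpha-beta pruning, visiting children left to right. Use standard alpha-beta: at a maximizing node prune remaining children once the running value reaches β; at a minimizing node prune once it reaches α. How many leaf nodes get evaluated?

8

B [α=-∞,β=+∞]: v=19
C [α=-∞,β=19]: v=19 after child 2 ≥ β → β-cutoff, skip 1
D [α=-∞,β=19]: v=14
Root [α=-∞,β=+∞]: v=14
Leaves evaluated: 8 of 9.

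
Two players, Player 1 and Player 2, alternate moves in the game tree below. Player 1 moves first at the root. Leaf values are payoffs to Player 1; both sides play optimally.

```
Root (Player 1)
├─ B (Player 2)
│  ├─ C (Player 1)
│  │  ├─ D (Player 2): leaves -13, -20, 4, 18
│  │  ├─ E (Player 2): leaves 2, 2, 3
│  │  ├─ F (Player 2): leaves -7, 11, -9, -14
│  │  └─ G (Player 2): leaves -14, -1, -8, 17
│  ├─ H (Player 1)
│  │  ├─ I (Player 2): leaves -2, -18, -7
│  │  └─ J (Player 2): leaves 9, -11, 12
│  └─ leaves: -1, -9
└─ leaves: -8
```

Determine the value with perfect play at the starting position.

D (Player 2): min(-13, -20, 4, 18) = -20
E (Player 2): min(2, 2, 3) = 2
F (Player 2): min(-7, 11, -9, -14) = -14
G (Player 2): min(-14, -1, -8, 17) = -14
C (Player 1): max(-20, 2, -14, -14) = 2
I (Player 2): min(-2, -18, -7) = -18
J (Player 2): min(9, -11, 12) = -11
H (Player 1): max(-18, -11) = -11
B (Player 2): min(2, -11, -1, -9) = -11
Root (Player 1): max(-11, -8) = -8

-8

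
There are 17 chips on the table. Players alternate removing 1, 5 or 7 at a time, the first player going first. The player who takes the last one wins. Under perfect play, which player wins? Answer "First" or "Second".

First

Mark each pile size as W (mover wins) or L (mover loses):
i:   0  1  2  3  4  5  6  7  8  9 10 11 12 13 14 15 16 17
     L  W  L  W  L  W  L  W  L  W  L  W  L  W  L  W  L  W
Position 17 is W, so the first player wins.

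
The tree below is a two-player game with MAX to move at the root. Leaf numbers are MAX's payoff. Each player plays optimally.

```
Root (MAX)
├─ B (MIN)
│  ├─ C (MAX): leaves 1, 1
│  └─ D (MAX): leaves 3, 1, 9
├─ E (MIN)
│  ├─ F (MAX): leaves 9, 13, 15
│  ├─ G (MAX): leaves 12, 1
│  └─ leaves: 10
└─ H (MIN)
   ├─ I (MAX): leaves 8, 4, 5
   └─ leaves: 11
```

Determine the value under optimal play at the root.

C (MAX): max(1, 1) = 1
D (MAX): max(3, 1, 9) = 9
B (MIN): min(1, 9) = 1
F (MAX): max(9, 13, 15) = 15
G (MAX): max(12, 1) = 12
E (MIN): min(15, 12, 10) = 10
I (MAX): max(8, 4, 5) = 8
H (MIN): min(8, 11) = 8
Root (MAX): max(1, 10, 8) = 10

10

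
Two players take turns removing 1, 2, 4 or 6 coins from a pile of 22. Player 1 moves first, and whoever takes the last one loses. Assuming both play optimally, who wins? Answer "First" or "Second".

Mark each pile size as W (mover wins) or L (mover loses):
i:   0  1  2  3  4  5  6  7  8  9 10 11 12 13 14 15 16 17 18 19 20 21 22
     W  L  W  W  L  W  W  W  W  L  W  W  L  W  W  W  W  L  W  W  L  W  W
Position 22 is W, so the first player wins.

First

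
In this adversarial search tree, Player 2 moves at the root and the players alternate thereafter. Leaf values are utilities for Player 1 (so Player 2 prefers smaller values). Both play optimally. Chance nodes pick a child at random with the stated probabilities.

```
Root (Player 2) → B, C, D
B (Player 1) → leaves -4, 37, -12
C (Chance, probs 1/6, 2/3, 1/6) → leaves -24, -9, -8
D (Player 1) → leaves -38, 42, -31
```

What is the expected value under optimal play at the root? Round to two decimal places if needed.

B (Player 1): max(-4, 37, -12) = 37
C (Chance): 1/6·-24 + 2/3·-9 + 1/6·-8 = -11.33
D (Player 1): max(-38, 42, -31) = 42
Root (Player 2): min(37, -11.33, 42) = -11.33

-11.33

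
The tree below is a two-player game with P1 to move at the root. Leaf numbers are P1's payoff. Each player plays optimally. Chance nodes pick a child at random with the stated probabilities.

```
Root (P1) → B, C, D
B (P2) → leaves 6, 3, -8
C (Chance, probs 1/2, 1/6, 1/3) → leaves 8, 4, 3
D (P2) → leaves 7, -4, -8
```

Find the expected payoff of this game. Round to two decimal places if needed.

5.67

B (P2): min(6, 3, -8) = -8
C (Chance): 1/2·8 + 1/6·4 + 1/3·3 = 5.67
D (P2): min(7, -4, -8) = -8
Root (P1): max(-8, 5.67, -8) = 5.67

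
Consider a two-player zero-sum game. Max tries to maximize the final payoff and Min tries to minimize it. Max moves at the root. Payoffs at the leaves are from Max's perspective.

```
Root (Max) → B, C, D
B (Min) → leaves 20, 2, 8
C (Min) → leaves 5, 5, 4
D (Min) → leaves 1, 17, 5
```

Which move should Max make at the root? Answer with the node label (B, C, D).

C

B (Min): min(20, 2, 8) = 2
C (Min): min(5, 5, 4) = 4
D (Min): min(1, 17, 5) = 1
Root (Max): max(2, 4, 1) = 4
Max picks the child with the highest value: C (value 4).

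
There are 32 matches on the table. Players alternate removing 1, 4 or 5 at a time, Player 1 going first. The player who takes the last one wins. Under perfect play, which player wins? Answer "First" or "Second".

i:   0  1  2  3  4  5  6  7  8  9 10 11 12 13 14 15 16 17 18 19 20 21 22 23 24 25 26 27 28 29 30 31 32
     L  W  L  W  W  W  W  W  L  W  L  W  W  W  W  W  L  W  L  W  W  W  W  W  L  W  L  W  W  W  W  W  L
Position 32 is L, so the second player wins.

Second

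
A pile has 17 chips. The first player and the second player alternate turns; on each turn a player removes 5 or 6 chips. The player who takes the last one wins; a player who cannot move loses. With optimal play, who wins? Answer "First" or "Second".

Mark each pile size as W (mover wins) or L (mover loses):
i:   0  1  2  3  4  5  6  7  8  9 10 11 12 13 14 15 16 17
     L  L  L  L  L  W  W  W  W  W  W  L  L  L  L  L  W  W
Position 17 is W, so the first player wins.

First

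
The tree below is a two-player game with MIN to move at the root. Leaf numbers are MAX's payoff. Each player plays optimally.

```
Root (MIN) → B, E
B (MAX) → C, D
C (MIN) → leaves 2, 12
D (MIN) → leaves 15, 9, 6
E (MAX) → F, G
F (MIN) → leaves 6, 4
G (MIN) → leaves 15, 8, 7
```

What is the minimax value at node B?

6

C: min(2, 12) = 2
D: min(15, 9, 6) = 6
B: max(2, 6) = 6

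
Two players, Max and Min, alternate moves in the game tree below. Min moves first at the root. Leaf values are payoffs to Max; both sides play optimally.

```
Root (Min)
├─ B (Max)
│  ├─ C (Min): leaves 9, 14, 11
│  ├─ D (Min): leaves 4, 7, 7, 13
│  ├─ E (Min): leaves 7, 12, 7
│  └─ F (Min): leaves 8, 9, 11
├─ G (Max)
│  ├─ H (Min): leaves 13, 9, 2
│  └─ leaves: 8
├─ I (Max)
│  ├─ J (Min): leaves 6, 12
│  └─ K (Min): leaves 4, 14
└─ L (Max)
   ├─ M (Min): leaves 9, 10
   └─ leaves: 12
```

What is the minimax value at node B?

C: min(9, 14, 11) = 9
D: min(4, 7, 7, 13) = 4
E: min(7, 12, 7) = 7
F: min(8, 9, 11) = 8
B: max(9, 4, 7, 8) = 9

9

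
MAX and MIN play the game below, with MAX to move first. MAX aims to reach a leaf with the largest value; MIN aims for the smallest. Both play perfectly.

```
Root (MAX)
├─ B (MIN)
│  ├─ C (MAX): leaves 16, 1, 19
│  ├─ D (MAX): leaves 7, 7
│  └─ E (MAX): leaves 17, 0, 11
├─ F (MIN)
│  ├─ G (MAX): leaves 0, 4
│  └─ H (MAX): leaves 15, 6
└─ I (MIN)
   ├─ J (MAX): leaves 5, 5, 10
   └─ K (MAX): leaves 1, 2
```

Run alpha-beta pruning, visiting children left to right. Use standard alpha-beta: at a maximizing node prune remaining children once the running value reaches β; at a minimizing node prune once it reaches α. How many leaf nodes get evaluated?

13

C [α=-∞,β=+∞]: v=19
D [α=-∞,β=19]: v=7
E [α=-∞,β=7]: v=17 after child 1 ≥ β → β-cutoff, skip 2
B [α=-∞,β=+∞]: v=7
G [α=7,β=+∞]: v=4
F [α=7,β=+∞]: v=4 after child 1 ≤ α → α-cutoff, skip 1
J [α=7,β=+∞]: v=10
K [α=7,β=10]: v=2
I [α=7,β=+∞]: v=2
Root [α=-∞,β=+∞]: v=7
Leaves evaluated: 13 of 17.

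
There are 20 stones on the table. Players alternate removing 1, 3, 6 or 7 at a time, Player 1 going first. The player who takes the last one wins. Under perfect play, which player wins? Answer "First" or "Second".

W/L table (W = player to move can force a win):
i:   0  1  2  3  4  5  6  7  8  9 10 11 12 13 14 15 16 17 18 19 20
     L  W  L  W  L  W  W  W  W  W  W  W  L  W  L  W  L  W  W  W  W
Position 20 is W, so the first player wins.

First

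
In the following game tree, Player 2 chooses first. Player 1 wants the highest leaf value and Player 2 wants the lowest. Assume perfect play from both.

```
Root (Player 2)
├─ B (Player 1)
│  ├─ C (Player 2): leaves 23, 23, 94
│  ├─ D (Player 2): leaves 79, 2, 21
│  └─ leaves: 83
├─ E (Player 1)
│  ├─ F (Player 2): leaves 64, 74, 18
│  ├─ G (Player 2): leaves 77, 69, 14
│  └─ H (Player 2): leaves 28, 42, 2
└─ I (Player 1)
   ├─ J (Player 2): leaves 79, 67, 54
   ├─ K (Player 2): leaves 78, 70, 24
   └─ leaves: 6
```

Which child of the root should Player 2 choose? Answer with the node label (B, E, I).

C (Player 2): min(23, 23, 94) = 23
D (Player 2): min(79, 2, 21) = 2
B (Player 1): max(23, 2, 83) = 83
F (Player 2): min(64, 74, 18) = 18
G (Player 2): min(77, 69, 14) = 14
H (Player 2): min(28, 42, 2) = 2
E (Player 1): max(18, 14, 2) = 18
J (Player 2): min(79, 67, 54) = 54
K (Player 2): min(78, 70, 24) = 24
I (Player 1): max(54, 24, 6) = 54
Root (Player 2): min(83, 18, 54) = 18
Player 2 picks the child with the lowest value: E (value 18).

E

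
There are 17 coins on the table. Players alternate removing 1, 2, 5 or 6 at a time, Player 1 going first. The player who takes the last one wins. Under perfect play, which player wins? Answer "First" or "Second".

Mark each pile size as W (mover wins) or L (mover loses):
i:   0  1  2  3  4  5  6  7  8  9 10 11 12 13 14 15 16 17
     L  W  W  L  W  W  W  L  W  W  L  W  W  W  L  W  W  L
Position 17 is L, so the second player wins.

Second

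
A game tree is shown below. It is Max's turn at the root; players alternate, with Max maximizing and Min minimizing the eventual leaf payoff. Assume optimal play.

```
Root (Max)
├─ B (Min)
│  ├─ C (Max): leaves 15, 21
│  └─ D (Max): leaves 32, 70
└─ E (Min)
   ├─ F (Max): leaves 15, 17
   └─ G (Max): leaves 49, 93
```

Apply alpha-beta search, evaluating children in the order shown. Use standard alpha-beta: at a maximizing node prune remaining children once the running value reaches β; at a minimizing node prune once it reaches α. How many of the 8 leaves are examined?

5

C [α=-∞,β=+∞]: v=21
D [α=-∞,β=21]: v=32 after child 1 ≥ β → β-cutoff, skip 1
B [α=-∞,β=+∞]: v=21
F [α=21,β=+∞]: v=17
E [α=21,β=+∞]: v=17 after child 1 ≤ α → α-cutoff, skip 1
Root [α=-∞,β=+∞]: v=21
Leaves evaluated: 5 of 8.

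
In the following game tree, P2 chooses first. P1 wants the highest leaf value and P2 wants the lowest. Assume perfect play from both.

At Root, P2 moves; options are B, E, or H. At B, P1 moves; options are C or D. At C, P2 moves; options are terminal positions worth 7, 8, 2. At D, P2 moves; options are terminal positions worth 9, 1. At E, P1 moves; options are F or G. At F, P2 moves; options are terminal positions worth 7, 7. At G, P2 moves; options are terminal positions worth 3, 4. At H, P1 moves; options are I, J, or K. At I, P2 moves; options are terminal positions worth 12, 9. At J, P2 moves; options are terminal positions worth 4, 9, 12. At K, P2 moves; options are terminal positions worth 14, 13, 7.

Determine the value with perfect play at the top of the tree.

C (P2): min(7, 8, 2) = 2
D (P2): min(9, 1) = 1
B (P1): max(2, 1) = 2
F (P2): min(7, 7) = 7
G (P2): min(3, 4) = 3
E (P1): max(7, 3) = 7
I (P2): min(12, 9) = 9
J (P2): min(4, 9, 12) = 4
K (P2): min(14, 13, 7) = 7
H (P1): max(9, 4, 7) = 9
Root (P2): min(2, 7, 9) = 2

2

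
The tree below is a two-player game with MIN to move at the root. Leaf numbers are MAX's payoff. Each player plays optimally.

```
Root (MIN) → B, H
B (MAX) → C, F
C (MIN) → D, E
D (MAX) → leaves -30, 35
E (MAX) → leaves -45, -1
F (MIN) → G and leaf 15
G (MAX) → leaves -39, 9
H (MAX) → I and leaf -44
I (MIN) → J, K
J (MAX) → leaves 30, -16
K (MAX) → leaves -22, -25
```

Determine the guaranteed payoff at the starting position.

-22

D (MAX): max(-30, 35) = 35
E (MAX): max(-45, -1) = -1
C (MIN): min(35, -1) = -1
G (MAX): max(-39, 9) = 9
F (MIN): min(9, 15) = 9
B (MAX): max(-1, 9) = 9
J (MAX): max(30, -16) = 30
K (MAX): max(-22, -25) = -22
I (MIN): min(30, -22) = -22
H (MAX): max(-22, -44) = -22
Root (MIN): min(9, -22) = -22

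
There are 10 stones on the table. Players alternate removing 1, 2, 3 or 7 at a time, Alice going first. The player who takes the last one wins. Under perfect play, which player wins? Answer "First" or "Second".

First

Compute winning (W) and losing (L) positions by backward induction:
i:   0  1  2  3  4  5  6  7  8  9 10
     L  W  W  W  L  W  W  W  L  W  W
Position 10 is W, so the first player wins.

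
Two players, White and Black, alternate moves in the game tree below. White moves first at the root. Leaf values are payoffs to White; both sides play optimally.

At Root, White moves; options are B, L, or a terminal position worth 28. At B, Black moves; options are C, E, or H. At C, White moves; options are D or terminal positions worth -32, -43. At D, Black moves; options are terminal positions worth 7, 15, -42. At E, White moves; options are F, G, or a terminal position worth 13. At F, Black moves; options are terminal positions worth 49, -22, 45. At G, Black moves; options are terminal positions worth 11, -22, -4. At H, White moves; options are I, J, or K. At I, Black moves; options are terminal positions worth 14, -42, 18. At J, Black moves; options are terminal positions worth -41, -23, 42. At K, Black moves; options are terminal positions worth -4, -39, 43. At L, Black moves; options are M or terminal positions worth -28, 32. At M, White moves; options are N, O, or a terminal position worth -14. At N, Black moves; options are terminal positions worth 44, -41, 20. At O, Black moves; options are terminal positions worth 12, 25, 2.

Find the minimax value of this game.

D (Black): min(7, 15, -42) = -42
C (White): max(-42, -32, -43) = -32
F (Black): min(49, -22, 45) = -22
G (Black): min(11, -22, -4) = -22
E (White): max(-22, -22, 13) = 13
I (Black): min(14, -42, 18) = -42
J (Black): min(-41, -23, 42) = -41
K (Black): min(-4, -39, 43) = -39
H (White): max(-42, -41, -39) = -39
B (Black): min(-32, 13, -39) = -39
N (Black): min(44, -41, 20) = -41
O (Black): min(12, 25, 2) = 2
M (White): max(-41, 2, -14) = 2
L (Black): min(2, -28, 32) = -28
Root (White): max(-39, -28, 28) = 28

28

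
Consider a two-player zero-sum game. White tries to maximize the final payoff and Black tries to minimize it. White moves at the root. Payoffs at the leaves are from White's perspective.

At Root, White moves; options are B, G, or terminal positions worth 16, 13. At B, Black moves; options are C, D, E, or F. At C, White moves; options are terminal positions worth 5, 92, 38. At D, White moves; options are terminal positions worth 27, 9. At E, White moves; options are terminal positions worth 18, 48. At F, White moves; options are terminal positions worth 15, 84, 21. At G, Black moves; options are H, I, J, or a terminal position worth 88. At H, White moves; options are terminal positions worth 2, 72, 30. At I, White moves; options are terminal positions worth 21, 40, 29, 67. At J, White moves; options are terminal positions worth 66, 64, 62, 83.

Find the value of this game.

C (White): max(5, 92, 38) = 92
D (White): max(27, 9) = 27
E (White): max(18, 48) = 48
F (White): max(15, 84, 21) = 84
B (Black): min(92, 27, 48, 84) = 27
H (White): max(2, 72, 30) = 72
I (White): max(21, 40, 29, 67) = 67
J (White): max(66, 64, 62, 83) = 83
G (Black): min(72, 67, 83, 88) = 67
Root (White): max(27, 67, 16, 13) = 67

67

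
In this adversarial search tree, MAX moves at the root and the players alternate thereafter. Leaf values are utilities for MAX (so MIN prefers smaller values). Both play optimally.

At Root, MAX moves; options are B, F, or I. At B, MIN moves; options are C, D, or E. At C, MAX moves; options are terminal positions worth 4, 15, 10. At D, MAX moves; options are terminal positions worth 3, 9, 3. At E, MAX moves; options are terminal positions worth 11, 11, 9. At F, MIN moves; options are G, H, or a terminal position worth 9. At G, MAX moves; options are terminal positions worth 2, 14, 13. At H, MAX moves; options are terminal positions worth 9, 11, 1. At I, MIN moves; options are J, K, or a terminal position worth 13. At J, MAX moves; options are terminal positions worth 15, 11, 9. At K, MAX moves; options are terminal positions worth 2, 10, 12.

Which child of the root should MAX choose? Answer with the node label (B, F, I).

C (MAX): max(4, 15, 10) = 15
D (MAX): max(3, 9, 3) = 9
E (MAX): max(11, 11, 9) = 11
B (MIN): min(15, 9, 11) = 9
G (MAX): max(2, 14, 13) = 14
H (MAX): max(9, 11, 1) = 11
F (MIN): min(14, 11, 9) = 9
J (MAX): max(15, 11, 9) = 15
K (MAX): max(2, 10, 12) = 12
I (MIN): min(15, 12, 13) = 12
Root (MAX): max(9, 9, 12) = 12
MAX picks the child with the highest value: I (value 12).

I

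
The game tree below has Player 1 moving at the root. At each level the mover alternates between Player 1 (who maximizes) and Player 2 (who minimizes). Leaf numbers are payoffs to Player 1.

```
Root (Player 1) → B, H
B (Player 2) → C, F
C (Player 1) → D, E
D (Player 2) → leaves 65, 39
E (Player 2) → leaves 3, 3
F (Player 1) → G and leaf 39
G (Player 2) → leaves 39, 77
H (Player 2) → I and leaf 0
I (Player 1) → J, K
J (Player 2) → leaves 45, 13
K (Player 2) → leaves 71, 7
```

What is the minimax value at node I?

13

J: min(45, 13) = 13
K: min(71, 7) = 7
I: max(13, 7) = 13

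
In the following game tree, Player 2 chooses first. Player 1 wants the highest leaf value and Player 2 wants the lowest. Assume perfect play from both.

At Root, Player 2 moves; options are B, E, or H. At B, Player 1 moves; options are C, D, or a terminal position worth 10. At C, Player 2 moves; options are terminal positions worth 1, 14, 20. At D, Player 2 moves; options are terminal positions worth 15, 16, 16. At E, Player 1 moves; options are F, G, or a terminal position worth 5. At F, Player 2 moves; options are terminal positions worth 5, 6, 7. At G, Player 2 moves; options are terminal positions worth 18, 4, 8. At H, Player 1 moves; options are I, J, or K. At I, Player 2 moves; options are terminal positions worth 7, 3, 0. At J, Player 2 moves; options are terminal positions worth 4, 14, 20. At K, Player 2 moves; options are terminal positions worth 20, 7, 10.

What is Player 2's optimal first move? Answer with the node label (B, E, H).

C (Player 2): min(1, 14, 20) = 1
D (Player 2): min(15, 16, 16) = 15
B (Player 1): max(1, 15, 10) = 15
F (Player 2): min(5, 6, 7) = 5
G (Player 2): min(18, 4, 8) = 4
E (Player 1): max(5, 4, 5) = 5
I (Player 2): min(7, 3, 0) = 0
J (Player 2): min(4, 14, 20) = 4
K (Player 2): min(20, 7, 10) = 7
H (Player 1): max(0, 4, 7) = 7
Root (Player 2): min(15, 5, 7) = 5
Player 2 picks the child with the lowest value: E (value 5).

E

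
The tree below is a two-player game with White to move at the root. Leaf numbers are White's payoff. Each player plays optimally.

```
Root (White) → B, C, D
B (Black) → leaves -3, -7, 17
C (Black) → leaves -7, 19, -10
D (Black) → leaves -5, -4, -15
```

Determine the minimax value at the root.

-7

B (Black): min(-3, -7, 17) = -7
C (Black): min(-7, 19, -10) = -10
D (Black): min(-5, -4, -15) = -15
Root (White): max(-7, -10, -15) = -7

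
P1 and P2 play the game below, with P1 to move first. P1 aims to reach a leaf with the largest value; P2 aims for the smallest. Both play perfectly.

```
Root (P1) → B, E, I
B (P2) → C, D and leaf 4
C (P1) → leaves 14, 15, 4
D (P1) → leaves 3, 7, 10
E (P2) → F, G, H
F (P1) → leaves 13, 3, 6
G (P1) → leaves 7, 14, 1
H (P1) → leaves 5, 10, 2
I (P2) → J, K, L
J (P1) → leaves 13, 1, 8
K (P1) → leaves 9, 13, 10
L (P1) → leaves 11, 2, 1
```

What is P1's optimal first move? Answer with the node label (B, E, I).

C (P1): max(14, 15, 4) = 15
D (P1): max(3, 7, 10) = 10
B (P2): min(15, 10, 4) = 4
F (P1): max(13, 3, 6) = 13
G (P1): max(7, 14, 1) = 14
H (P1): max(5, 10, 2) = 10
E (P2): min(13, 14, 10) = 10
J (P1): max(13, 1, 8) = 13
K (P1): max(9, 13, 10) = 13
L (P1): max(11, 2, 1) = 11
I (P2): min(13, 13, 11) = 11
Root (P1): max(4, 10, 11) = 11
P1 picks the child with the highest value: I (value 11).

I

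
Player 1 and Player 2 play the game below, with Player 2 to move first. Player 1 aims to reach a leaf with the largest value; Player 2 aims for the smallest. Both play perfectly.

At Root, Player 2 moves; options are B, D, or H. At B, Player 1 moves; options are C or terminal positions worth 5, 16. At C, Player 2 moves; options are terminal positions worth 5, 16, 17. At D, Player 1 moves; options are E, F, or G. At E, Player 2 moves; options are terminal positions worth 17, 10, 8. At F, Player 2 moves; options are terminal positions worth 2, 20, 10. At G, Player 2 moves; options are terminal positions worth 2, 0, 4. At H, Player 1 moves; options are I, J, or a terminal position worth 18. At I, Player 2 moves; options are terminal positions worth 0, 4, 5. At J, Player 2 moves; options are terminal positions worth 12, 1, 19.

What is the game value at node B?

16

C: min(5, 16, 17) = 5
B: max(5, 5, 16) = 16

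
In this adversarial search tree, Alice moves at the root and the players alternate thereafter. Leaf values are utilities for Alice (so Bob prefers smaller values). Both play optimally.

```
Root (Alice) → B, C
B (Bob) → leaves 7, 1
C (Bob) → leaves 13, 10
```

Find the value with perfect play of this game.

10

B (Bob): min(7, 1) = 1
C (Bob): min(13, 10) = 10
Root (Alice): max(1, 10) = 10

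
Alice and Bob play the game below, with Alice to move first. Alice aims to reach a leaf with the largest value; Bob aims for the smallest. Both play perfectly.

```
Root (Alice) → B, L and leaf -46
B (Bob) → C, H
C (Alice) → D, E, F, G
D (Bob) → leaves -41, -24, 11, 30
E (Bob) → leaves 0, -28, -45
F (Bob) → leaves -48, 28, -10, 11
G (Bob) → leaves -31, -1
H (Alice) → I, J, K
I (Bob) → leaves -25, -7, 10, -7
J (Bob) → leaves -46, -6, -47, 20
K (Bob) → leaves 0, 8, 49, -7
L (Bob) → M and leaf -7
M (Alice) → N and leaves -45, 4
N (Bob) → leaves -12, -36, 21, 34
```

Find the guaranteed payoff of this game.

-7

D (Bob): min(-41, -24, 11, 30) = -41
E (Bob): min(0, -28, -45) = -45
F (Bob): min(-48, 28, -10, 11) = -48
G (Bob): min(-31, -1) = -31
C (Alice): max(-41, -45, -48, -31) = -31
I (Bob): min(-25, -7, 10, -7) = -25
J (Bob): min(-46, -6, -47, 20) = -47
K (Bob): min(0, 8, 49, -7) = -7
H (Alice): max(-25, -47, -7) = -7
B (Bob): min(-31, -7) = -31
N (Bob): min(-12, -36, 21, 34) = -36
M (Alice): max(-36, -45, 4) = 4
L (Bob): min(4, -7) = -7
Root (Alice): max(-31, -7, -46) = -7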